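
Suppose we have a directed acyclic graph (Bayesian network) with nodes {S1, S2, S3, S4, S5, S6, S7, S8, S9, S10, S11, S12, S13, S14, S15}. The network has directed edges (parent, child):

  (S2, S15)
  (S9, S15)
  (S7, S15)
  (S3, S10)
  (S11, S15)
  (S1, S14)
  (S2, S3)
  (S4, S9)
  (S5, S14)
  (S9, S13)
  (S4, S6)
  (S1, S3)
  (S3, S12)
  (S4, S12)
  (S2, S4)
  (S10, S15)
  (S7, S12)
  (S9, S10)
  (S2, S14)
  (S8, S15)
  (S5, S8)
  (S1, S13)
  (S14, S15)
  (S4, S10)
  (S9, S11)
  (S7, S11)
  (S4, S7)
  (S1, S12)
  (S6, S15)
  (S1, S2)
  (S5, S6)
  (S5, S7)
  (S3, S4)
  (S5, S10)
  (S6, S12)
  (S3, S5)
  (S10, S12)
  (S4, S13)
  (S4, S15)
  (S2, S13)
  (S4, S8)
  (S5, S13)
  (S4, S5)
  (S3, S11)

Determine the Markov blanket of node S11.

{S2, S3, S4, S6, S7, S8, S9, S10, S14, S15}

S11's children: S15.
Pa(S11) = {S3, S7, S9}.
For each child, the remaining parents (spouses of S11):
  S15: S2, S4, S6, S7, S8, S9, S10, S14
So the Markov blanket of S11 is {S2, S3, S4, S6, S7, S8, S9, S10, S14, S15}.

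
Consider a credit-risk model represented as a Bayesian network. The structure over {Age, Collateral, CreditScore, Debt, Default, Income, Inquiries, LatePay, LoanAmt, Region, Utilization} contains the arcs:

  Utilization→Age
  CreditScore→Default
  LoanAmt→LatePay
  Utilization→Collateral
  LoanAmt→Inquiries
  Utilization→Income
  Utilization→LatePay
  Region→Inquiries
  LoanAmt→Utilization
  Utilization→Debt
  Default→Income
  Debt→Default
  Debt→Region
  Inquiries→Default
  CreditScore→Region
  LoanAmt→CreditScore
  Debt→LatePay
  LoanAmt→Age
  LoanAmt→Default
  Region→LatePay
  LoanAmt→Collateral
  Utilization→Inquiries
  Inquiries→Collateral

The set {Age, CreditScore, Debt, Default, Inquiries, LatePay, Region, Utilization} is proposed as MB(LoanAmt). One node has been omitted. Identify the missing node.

Collateral

Parents of LoanAmt: none.
Ch(LoanAmt) = {Age, Collateral, CreditScore, Default, Inquiries, LatePay, Utilization}.
For each child, the remaining parents (spouses of LoanAmt):
  Utilization: —
  Age: Utilization
  CreditScore: —
  Inquiries: Region, Utilization
  Default: CreditScore, Debt, Inquiries
  Collateral: Inquiries, Utilization
  LatePay: Debt, Region, Utilization
MB(LoanAmt) = {Age, Collateral, CreditScore, Debt, Default, Inquiries, LatePay, Region, Utilization}.
Comparing with the claimed set, Collateral is missing.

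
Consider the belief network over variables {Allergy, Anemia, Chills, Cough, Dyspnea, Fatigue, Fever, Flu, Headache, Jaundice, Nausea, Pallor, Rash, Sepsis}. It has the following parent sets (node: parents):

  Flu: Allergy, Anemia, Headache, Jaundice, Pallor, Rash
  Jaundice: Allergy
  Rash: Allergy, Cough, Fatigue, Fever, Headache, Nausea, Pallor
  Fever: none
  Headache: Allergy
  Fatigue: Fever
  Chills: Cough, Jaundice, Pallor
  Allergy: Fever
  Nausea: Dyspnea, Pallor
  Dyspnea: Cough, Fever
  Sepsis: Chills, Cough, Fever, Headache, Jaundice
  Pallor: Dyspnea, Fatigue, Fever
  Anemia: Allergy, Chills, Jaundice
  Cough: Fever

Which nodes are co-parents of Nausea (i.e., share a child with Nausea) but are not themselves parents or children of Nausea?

{Allergy, Cough, Fatigue, Fever, Headache}

Children of Nausea: Rash.
  Rash's other parents are Allergy, Cough, Fatigue, Fever, Headache, Pallor.
Excluding nodes already adjacent to Nausea (Dyspnea, Pallor, Rash), the co-parent-only contribution is {Allergy, Cough, Fatigue, Fever, Headache}.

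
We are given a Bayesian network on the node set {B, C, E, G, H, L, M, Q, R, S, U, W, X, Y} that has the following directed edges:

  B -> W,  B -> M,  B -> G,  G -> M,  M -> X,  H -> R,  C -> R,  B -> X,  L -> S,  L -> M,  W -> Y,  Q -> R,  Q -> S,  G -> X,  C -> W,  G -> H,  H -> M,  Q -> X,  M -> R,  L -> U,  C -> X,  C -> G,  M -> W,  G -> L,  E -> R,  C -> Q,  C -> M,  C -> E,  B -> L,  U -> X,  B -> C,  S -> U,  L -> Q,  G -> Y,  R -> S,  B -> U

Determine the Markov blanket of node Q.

Q has parents C, L.
Q has children R, S, X.
Other parents of Q's children:
  R: C, E, H, M
  S: L, R
  X: B, C, G, M, U
Union: {C, L} ∪ {R, S, X} ∪ {B, C, E, G, H, L, M, R, U} = {B, C, E, G, H, L, M, R, S, U, X}.

{B, C, E, G, H, L, M, R, S, U, X}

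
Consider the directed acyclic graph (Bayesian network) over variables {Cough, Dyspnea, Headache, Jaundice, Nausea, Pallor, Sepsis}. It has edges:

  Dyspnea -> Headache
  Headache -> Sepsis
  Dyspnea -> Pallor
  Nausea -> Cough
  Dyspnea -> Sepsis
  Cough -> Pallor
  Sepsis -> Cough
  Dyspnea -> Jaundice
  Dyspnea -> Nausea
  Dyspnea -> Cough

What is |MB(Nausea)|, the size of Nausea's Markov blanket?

3

The Markov blanket of a node is its parents, its children, and the other parents of its children.
Nausea's parents: Dyspnea.
Nausea's children: Cough.
Parents of each child, excluding Nausea:
  Cough: Dyspnea, Sepsis
MB(Nausea) = {Cough, Dyspnea, Sepsis}, which has 3 nodes.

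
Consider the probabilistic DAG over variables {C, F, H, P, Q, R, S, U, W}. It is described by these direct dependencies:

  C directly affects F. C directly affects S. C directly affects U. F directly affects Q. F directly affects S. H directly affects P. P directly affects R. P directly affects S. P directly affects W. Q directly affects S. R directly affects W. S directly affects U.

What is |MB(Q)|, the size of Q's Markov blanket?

Q's parents: F.
Ch(Q) = {S}.
Parents of each child, excluding Q:
  S: C, F, P
MB(Q) = {C, F, P, S}, which has 4 nodes.

4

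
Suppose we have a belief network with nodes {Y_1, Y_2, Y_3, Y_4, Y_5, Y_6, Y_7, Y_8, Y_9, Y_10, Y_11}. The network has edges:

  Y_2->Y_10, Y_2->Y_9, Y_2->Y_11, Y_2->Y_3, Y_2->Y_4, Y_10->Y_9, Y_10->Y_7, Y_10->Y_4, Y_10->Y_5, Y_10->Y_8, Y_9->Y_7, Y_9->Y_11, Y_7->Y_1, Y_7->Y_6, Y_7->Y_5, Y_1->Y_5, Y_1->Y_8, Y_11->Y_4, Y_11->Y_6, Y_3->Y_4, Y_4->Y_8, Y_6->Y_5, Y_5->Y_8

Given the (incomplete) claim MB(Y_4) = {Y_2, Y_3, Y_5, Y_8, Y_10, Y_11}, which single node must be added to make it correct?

Y_4's parents: Y_2, Y_3, Y_10, Y_11.
Ch(Y_4) = {Y_8}.
Other parents of Y_4's children:
  Y_8: Y_1, Y_5, Y_10
MB(Y_4) = {Y_1, Y_2, Y_3, Y_5, Y_8, Y_10, Y_11}.
Comparing with the claimed set, Y_1 is missing.

Y_1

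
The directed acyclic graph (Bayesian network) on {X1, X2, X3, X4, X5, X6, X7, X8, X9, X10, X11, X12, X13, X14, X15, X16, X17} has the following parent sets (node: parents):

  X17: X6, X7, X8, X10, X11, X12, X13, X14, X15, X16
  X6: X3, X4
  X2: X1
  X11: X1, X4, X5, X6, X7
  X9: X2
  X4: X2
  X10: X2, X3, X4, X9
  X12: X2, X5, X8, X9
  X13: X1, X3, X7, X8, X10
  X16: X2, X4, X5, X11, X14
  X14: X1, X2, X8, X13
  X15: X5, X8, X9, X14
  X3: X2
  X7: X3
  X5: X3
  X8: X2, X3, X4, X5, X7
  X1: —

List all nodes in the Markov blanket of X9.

{X2, X3, X4, X5, X8, X10, X12, X14, X15}

Children of X9: X10, X12, X15.
Pa(X9) = {X2}.
For each child, the remaining parents (spouses of X9):
  X10's other parents are X2, X3, X4.
  X12 also has parents X2, X5, X8.
  X15's other parents are X5, X8, X14.
Taking the union gives {X2, X3, X4, X5, X8, X10, X12, X14, X15}.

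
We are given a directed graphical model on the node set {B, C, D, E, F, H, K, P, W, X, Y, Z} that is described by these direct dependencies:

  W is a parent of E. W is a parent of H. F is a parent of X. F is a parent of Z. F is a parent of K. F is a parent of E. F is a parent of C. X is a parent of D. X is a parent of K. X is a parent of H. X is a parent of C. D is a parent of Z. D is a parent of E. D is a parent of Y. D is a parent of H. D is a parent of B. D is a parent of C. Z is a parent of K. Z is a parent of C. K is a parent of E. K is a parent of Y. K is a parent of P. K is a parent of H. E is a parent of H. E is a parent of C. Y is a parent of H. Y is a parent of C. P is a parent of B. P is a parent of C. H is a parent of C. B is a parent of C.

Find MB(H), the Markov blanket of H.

{B, C, D, E, F, K, P, W, X, Y, Z}

By definition, MB(H) is built from H's parents, H's children, and the co-parents of H.
H has parents D, E, K, W, X, Y.
Children of H: C.
Parents of each child, excluding H:
  C also has parents B, D, E, F, P, X, Y, Z.
Union: {D, E, K, W, X, Y} ∪ {C} ∪ {B, D, E, F, P, X, Y, Z} = {B, C, D, E, F, K, P, W, X, Y, Z}.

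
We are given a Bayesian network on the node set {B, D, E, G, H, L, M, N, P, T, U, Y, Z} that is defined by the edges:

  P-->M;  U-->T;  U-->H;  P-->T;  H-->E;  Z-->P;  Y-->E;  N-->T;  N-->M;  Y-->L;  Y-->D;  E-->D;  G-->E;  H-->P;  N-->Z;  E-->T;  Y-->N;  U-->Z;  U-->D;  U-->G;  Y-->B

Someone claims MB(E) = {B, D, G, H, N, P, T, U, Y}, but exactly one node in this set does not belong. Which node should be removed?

A node's Markov blanket = Pa ∪ Ch ∪ (parents of Ch other than the node itself).
E's parents: G, H, Y.
Children of E: D, T.
Parents of each child, excluding E:
  T's other parents are N, P, U.
  D's other parents are U, Y.
MB(E) = {D, G, H, N, P, T, U, Y}.
B is neither a parent, child, nor co-parent of E, so it does not belong.

B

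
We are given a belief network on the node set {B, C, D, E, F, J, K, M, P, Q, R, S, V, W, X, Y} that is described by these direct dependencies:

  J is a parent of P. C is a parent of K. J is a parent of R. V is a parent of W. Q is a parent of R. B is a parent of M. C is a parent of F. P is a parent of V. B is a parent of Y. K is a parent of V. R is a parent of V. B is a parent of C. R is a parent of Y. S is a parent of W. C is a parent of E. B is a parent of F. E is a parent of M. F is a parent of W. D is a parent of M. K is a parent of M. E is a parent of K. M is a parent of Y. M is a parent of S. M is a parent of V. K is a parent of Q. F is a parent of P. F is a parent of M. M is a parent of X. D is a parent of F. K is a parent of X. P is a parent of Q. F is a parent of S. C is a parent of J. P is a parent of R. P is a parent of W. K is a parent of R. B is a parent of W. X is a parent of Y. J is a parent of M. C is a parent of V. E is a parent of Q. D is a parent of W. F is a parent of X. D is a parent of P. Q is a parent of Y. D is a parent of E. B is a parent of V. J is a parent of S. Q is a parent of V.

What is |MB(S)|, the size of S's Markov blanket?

A node's Markov blanket = Pa ∪ Ch ∪ (parents of Ch other than the node itself).
Parents of S: F, J, M.
Children of S: W.
Co-parents of S (other parents of its children):
  W's other parents are B, D, F, P, V.
MB(S) = {B, D, F, J, M, P, V, W}, which has 8 nodes.

8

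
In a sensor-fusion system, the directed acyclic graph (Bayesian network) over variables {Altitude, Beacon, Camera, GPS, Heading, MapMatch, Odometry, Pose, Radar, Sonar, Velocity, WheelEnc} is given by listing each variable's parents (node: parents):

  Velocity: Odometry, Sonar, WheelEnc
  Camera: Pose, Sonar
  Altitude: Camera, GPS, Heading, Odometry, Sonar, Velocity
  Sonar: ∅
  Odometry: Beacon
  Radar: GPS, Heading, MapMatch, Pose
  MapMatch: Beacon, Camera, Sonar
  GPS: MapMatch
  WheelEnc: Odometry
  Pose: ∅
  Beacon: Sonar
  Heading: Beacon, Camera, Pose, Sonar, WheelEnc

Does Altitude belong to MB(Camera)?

Yes

Altitude is a child of Camera.
So Altitude ∈ MB(Camera).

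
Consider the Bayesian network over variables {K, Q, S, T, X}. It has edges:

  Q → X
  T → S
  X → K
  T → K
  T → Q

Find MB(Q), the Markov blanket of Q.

{T, X}

A node's Markov blanket = Pa ∪ Ch ∪ (parents of Ch other than the node itself).
Pa(Q) = {T}.
Q has child X.
Parents of each child, excluding Q:
  X has no other parent.
So the Markov blanket of Q is {T, X}.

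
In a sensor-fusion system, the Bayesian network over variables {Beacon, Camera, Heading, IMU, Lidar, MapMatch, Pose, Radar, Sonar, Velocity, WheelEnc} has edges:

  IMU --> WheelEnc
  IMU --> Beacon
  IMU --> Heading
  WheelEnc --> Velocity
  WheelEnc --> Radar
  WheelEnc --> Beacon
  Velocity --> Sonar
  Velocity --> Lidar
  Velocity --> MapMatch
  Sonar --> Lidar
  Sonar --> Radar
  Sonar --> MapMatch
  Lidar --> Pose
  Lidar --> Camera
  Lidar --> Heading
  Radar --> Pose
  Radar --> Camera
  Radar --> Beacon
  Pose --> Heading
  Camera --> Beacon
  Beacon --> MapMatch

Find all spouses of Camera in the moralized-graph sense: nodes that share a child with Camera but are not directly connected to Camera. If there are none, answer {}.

Children of Camera: Beacon.
  Beacon: IMU, Radar, WheelEnc
Excluding nodes already adjacent to Camera (Beacon, Lidar, Radar), the co-parent-only contribution is {IMU, WheelEnc}.

{IMU, WheelEnc}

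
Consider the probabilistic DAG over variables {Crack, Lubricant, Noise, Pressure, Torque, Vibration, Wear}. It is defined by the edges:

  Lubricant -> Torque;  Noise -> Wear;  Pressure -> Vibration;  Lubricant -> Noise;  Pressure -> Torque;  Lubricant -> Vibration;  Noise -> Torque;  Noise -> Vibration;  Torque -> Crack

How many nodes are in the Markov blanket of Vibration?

3

A node's Markov blanket = Pa ∪ Ch ∪ (parents of Ch other than the node itself).
Vibration's children: none.
Parents of Vibration: Lubricant, Noise, Pressure.
With no children, Vibration has no spouses; the co-parent set is empty.
MB(Vibration) = {Lubricant, Noise, Pressure}, which has 3 nodes.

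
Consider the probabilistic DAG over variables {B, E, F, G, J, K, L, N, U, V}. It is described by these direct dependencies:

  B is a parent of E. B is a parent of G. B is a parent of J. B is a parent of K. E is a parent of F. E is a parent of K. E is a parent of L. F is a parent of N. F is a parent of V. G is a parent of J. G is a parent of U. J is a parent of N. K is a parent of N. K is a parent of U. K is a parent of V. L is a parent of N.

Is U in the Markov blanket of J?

No

Parents of J: B, G.
Ch(J) = {N}.
Parents of each child, excluding J:
  parents(N) \ {J} = {F, K, L}.
MB(J) = {B, F, G, K, L, N}; U is not in this set.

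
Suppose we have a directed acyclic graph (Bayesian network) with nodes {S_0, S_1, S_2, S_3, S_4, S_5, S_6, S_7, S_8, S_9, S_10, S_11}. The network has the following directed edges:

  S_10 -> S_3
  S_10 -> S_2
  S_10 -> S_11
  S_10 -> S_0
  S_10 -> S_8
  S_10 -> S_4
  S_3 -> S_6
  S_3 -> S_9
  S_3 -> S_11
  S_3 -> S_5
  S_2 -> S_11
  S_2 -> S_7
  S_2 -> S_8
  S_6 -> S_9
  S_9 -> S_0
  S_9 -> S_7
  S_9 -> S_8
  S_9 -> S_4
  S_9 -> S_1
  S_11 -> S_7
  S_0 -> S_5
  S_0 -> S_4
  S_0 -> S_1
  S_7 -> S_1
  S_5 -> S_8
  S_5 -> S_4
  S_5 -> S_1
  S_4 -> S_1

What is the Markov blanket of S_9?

Ch(S_9) = {S_0, S_1, S_4, S_7, S_8}.
Pa(S_9) = {S_3, S_6}.
Other parents of S_9's children:
  S_0: S_10
  S_7: S_2, S_11
  S_8: S_2, S_5, S_10
  S_4: S_0, S_5, S_10
  S_1: S_0, S_4, S_5, S_7
So the Markov blanket of S_9 is {S_0, S_1, S_2, S_3, S_4, S_5, S_6, S_7, S_8, S_10, S_11}.

{S_0, S_1, S_2, S_3, S_4, S_5, S_6, S_7, S_8, S_10, S_11}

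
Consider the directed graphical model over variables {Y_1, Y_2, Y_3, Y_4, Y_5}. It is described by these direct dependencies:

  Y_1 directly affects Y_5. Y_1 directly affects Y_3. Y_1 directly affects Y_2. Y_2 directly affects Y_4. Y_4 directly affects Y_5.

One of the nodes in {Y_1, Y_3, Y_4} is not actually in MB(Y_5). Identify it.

By definition, MB(Y_5) is built from Y_5's parents, Y_5's children, and the co-parents of Y_5.
Ch(Y_5) = {}.
Y_5's parents: Y_1, Y_4.
With no children, Y_5 has no spouses; the co-parent set is empty.
MB(Y_5) = {Y_1, Y_4}.
Y_3 is neither a parent, child, nor co-parent of Y_5, so it does not belong.

Y_3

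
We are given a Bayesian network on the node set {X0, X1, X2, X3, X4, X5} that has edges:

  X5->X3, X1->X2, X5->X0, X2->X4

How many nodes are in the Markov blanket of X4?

1

X4's children: none.
Pa(X4) = {X2}.
X4 has no children, so there are no co-parents.
MB(X4) = {X2}, which has 1 node.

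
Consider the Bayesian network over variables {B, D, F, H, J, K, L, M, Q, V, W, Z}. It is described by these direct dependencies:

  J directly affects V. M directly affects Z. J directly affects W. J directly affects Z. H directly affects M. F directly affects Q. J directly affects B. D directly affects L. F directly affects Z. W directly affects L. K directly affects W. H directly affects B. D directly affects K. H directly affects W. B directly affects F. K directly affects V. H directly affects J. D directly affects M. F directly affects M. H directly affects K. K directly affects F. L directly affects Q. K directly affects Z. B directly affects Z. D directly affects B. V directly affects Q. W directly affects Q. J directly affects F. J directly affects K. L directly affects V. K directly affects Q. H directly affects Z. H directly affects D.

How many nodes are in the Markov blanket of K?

11

The Markov blanket of a node is its parents, its children, and the other parents of its children.
K's parents: D, H, J.
Ch(K) = {F, Q, V, W, Z}.
Parents of each child, excluding K:
  F's other parents are B, J.
  parents(W) \ {K} = {H, J}.
  Z's other parents are B, F, H, J, M.
  V also has parents J, L.
  Q's other parents are F, L, V, W.
MB(K) = {B, D, F, H, J, L, M, Q, V, W, Z}, which has 11 nodes.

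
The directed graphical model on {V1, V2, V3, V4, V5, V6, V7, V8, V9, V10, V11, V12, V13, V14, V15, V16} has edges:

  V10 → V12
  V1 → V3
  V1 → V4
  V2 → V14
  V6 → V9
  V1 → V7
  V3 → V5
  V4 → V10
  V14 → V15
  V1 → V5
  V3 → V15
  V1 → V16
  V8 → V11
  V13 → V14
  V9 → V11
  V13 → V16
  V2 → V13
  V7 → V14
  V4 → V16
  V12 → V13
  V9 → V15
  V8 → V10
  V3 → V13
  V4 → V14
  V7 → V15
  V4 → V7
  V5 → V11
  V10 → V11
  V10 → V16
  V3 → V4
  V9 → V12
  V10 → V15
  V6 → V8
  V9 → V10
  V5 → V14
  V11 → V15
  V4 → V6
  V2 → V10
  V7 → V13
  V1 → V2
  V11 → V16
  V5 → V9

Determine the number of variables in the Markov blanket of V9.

12

By definition, MB(V9) is built from V9's parents, V9's children, and the co-parents of V9.
Pa(V9) = {V5, V6}.
V9's children: V10, V11, V12, V15.
Parents of each child, excluding V9:
  V10's other parents are V2, V4, V8.
  parents(V11) \ {V9} = {V5, V8, V10}.
  V12's other parent is V10.
  parents(V15) \ {V9} = {V3, V7, V10, V11, V14}.
MB(V9) = {V2, V3, V4, V5, V6, V7, V8, V10, V11, V12, V14, V15}, which has 12 nodes.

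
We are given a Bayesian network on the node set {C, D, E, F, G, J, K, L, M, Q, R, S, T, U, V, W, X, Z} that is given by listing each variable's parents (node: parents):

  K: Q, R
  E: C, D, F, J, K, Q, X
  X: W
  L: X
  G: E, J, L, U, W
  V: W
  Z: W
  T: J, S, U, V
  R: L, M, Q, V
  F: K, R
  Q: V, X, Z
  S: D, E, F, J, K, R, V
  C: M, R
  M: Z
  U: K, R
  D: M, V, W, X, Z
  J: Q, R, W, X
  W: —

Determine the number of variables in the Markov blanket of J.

Recall MB(v) = parents ∪ children ∪ spouses, where spouses are the other parents of v's children.
J has children E, G, S, T.
J has parents Q, R, W, X.
Other parents of J's children:
  E's other parents are C, D, F, K, Q, X.
  parents(S) \ {J} = {D, E, F, K, R, V}.
  T also has parents S, U, V.
  parents(G) \ {J} = {E, L, U, W}.
MB(J) = {C, D, E, F, G, K, L, Q, R, S, T, U, V, W, X}, which has 15 nodes.

15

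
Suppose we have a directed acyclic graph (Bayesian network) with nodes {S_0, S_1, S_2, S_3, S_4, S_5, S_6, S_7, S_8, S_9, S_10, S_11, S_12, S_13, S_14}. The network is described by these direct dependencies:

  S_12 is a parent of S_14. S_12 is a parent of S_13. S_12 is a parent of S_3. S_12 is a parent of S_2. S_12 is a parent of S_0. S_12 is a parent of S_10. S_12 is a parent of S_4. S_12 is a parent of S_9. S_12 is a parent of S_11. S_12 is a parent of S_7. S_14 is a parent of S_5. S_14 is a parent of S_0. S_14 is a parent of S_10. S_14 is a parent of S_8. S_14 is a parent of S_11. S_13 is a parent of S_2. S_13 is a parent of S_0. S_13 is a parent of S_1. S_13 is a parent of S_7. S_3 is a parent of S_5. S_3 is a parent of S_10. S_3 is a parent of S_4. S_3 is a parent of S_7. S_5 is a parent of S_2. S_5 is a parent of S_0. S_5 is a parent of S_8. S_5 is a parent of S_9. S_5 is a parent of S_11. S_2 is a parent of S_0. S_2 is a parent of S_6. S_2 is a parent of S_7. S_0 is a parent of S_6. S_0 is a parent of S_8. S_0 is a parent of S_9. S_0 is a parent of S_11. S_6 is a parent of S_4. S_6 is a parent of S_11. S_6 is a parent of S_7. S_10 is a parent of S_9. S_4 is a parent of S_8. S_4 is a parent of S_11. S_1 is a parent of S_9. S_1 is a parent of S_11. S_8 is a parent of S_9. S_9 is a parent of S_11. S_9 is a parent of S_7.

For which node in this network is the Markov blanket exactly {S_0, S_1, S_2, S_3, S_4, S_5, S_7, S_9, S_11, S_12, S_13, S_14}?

S_6

The target node must have every member of {S_0, S_1, S_2, S_3, S_4, S_5, S_7, S_9, S_11, S_12, S_13, S_14} as a parent, child, or co-parent, and no others.
Parents of S_6: S_0, S_2; children: S_4, S_7, S_11; co-parents: S_0, S_1, S_2, S_3, S_4, S_5, S_9, S_12, S_13, S_14.
These exactly cover the given set, so the node is S_6.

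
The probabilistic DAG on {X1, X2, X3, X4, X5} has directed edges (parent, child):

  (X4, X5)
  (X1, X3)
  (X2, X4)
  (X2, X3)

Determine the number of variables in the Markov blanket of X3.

2

X3's children: none.
Pa(X3) = {X1, X2}.
With no children, X3 has no spouses; the co-parent set is empty.
MB(X3) = {X1, X2}, which has 2 nodes.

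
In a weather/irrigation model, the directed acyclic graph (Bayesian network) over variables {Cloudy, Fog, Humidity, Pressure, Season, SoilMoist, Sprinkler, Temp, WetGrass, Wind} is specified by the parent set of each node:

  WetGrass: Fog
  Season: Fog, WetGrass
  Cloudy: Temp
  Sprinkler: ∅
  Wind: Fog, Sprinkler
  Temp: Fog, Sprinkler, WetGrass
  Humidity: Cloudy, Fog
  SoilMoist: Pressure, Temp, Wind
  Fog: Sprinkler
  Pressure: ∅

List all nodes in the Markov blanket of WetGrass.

Recall MB(v) = parents ∪ children ∪ spouses, where spouses are the other parents of v's children.
Pa(WetGrass) = {Fog}.
Ch(WetGrass) = {Season, Temp}.
Co-parents of WetGrass (other parents of its children):
  Season: Fog
  Temp: Fog, Sprinkler
Taking the union gives {Fog, Season, Sprinkler, Temp}.

{Fog, Season, Sprinkler, Temp}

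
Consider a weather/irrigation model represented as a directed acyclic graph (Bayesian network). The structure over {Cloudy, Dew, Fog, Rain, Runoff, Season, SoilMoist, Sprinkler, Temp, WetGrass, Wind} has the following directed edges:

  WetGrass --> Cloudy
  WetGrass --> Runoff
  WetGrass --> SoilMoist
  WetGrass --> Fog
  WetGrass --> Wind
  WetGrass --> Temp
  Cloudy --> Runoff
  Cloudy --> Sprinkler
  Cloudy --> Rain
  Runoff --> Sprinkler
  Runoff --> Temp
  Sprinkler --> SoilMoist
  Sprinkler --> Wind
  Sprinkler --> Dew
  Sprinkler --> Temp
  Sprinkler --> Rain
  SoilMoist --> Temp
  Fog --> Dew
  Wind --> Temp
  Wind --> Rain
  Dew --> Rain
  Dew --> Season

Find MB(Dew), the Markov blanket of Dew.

By definition, MB(Dew) is built from Dew's parents, Dew's children, and the co-parents of Dew.
Dew's children: Rain, Season.
Parents of Dew: Fog, Sprinkler.
Parents of each child, excluding Dew:
  Rain's other parents are Cloudy, Sprinkler, Wind.
  Season has no other parent.
Union: {Fog, Sprinkler} ∪ {Rain, Season} ∪ {Cloudy, Sprinkler, Wind} = {Cloudy, Fog, Rain, Season, Sprinkler, Wind}.

{Cloudy, Fog, Rain, Season, Sprinkler, Wind}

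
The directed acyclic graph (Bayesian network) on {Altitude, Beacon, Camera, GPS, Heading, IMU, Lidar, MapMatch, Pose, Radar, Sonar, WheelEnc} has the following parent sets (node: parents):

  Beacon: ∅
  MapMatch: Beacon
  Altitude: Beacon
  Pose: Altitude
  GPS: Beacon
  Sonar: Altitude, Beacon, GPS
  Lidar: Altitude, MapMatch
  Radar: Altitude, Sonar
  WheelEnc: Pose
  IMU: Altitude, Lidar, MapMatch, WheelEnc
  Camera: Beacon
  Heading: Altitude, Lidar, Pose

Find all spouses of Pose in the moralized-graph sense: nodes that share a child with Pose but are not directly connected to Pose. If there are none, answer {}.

Children of Pose: Heading, WheelEnc.
  WheelEnc: —
  Heading: Altitude, Lidar
Excluding nodes already adjacent to Pose (Altitude, Heading, WheelEnc), the co-parent-only contribution is {Lidar}.

{Lidar}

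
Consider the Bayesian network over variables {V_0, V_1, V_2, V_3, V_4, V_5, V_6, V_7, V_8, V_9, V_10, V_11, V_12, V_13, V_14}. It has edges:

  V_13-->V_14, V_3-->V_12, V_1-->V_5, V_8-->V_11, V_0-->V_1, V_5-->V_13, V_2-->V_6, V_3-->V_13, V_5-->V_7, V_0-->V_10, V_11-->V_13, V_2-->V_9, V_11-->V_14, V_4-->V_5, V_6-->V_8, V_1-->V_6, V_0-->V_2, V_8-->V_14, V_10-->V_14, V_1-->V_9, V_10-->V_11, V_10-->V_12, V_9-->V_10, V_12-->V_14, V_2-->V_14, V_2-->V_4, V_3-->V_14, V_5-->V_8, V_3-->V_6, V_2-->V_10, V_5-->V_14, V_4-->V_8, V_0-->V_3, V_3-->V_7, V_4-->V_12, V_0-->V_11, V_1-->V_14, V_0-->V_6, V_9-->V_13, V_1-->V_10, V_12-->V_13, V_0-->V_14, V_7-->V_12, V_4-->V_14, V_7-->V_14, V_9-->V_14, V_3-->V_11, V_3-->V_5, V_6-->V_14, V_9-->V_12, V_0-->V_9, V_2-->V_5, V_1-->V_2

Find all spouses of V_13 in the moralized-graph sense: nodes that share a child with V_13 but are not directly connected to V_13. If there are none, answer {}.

{V_0, V_1, V_2, V_4, V_6, V_7, V_8, V_10}

Children of V_13: V_14.
  V_14: V_0, V_1, V_2, V_3, V_4, V_5, V_6, V_7, V_8, V_9, V_10, V_11, V_12
Excluding nodes already adjacent to V_13 (V_3, V_5, V_9, V_11, V_12, V_14), the co-parent-only contribution is {V_0, V_1, V_2, V_4, V_6, V_7, V_8, V_10}.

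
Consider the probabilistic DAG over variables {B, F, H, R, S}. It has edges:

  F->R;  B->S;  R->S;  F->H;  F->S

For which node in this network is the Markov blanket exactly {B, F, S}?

The target node must have every member of {B, F, S} as a parent, child, or co-parent, and no others.
Parents of R: F; children: S; co-parents: B, F.
These exactly cover the given set, so the node is R.

R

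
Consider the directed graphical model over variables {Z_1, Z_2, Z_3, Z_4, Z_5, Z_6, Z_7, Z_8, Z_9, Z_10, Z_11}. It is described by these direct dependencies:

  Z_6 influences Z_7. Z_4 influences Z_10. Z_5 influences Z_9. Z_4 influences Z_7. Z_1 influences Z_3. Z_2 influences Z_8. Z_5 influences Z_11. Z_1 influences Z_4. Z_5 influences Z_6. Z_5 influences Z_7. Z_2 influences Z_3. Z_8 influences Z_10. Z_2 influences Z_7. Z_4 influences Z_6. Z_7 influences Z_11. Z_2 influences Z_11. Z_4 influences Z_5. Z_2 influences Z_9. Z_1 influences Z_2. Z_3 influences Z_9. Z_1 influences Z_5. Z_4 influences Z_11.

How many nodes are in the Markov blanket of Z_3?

The Markov blanket of a node is its parents, its children, and the other parents of its children.
Z_3's parents: Z_1, Z_2.
Children of Z_3: Z_9.
For each child, the remaining parents (spouses of Z_3):
  Z_9: Z_2, Z_5
MB(Z_3) = {Z_1, Z_2, Z_5, Z_9}, which has 4 nodes.

4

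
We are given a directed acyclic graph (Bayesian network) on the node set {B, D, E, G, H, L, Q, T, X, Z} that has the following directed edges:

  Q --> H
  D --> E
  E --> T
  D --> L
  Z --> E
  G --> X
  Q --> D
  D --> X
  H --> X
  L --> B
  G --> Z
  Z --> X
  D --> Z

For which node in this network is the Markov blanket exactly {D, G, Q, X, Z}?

The target node must have every member of {D, G, Q, X, Z} as a parent, child, or co-parent, and no others.
Parents of H: Q; children: X; co-parents: D, G, Z.
These exactly cover the given set, so the node is H.

H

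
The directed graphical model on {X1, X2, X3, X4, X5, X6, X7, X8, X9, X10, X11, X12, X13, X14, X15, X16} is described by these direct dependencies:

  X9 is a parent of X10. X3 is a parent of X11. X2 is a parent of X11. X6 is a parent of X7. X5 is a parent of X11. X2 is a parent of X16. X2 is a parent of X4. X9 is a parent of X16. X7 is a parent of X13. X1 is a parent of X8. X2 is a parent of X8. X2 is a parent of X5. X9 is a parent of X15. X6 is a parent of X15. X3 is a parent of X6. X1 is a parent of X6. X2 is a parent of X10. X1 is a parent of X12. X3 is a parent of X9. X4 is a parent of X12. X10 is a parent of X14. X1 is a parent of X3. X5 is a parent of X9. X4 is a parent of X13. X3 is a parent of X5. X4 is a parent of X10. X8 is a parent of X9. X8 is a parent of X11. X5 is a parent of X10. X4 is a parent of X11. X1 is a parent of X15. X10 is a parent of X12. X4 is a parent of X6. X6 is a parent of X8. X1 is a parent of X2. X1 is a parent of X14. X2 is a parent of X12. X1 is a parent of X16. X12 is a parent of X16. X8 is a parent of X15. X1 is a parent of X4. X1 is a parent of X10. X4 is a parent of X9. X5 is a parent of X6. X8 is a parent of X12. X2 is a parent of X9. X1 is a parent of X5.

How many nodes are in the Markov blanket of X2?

Recall MB(v) = parents ∪ children ∪ spouses, where spouses are the other parents of v's children.
Ch(X2) = {X4, X5, X8, X9, X10, X11, X12, X16}.
Parents of X2: X1.
Parents of each child, excluding X2:
  X4's other parent is X1.
  X5 also has parents X1, X3.
  parents(X8) \ {X2} = {X1, X6}.
  parents(X9) \ {X2} = {X3, X4, X5, X8}.
  X10 also has parents X1, X4, X5, X9.
  parents(X11) \ {X2} = {X3, X4, X5, X8}.
  X12 also has parents X1, X4, X8, X10.
  X16 also has parents X1, X9, X12.
MB(X2) = {X1, X3, X4, X5, X6, X8, X9, X10, X11, X12, X16}, which has 11 nodes.

11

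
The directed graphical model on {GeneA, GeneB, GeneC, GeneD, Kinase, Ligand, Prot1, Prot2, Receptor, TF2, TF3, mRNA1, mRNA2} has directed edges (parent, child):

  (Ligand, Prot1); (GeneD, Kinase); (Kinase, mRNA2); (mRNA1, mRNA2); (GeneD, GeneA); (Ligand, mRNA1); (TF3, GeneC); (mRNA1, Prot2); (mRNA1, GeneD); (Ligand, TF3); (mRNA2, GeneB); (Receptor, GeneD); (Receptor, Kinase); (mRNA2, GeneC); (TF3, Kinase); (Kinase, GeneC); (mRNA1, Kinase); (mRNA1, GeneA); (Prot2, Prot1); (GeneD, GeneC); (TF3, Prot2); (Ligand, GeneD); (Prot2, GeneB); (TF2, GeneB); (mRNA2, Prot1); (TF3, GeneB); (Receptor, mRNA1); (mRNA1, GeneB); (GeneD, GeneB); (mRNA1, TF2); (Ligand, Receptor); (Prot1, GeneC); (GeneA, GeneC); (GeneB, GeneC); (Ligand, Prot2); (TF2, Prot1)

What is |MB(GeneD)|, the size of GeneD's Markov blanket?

12

By definition, MB(GeneD) is built from GeneD's parents, GeneD's children, and the co-parents of GeneD.
Parents of GeneD: Ligand, Receptor, mRNA1.
GeneD's children: GeneA, GeneB, GeneC, Kinase.
Other parents of GeneD's children:
  GeneA's other parent is mRNA1.
  Kinase's other parents are Receptor, TF3, mRNA1.
  GeneB also has parents Prot2, TF2, TF3, mRNA1, mRNA2.
  GeneC also has parents GeneA, GeneB, Kinase, Prot1, TF3, mRNA2.
MB(GeneD) = {GeneA, GeneB, GeneC, Kinase, Ligand, Prot1, Prot2, Receptor, TF2, TF3, mRNA1, mRNA2}, which has 12 nodes.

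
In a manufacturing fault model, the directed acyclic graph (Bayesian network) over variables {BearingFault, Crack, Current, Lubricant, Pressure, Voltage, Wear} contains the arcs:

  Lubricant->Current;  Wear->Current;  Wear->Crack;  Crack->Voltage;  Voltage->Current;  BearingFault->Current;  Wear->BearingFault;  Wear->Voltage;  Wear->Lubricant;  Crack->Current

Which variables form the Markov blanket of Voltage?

{BearingFault, Crack, Current, Lubricant, Wear}

Voltage's parents: Crack, Wear.
Voltage has child Current.
Co-parents of Voltage (other parents of its children):
  Current's other parents are BearingFault, Crack, Lubricant, Wear.
Union: {Crack, Wear} ∪ {Current} ∪ {BearingFault, Crack, Lubricant, Wear} = {BearingFault, Crack, Current, Lubricant, Wear}.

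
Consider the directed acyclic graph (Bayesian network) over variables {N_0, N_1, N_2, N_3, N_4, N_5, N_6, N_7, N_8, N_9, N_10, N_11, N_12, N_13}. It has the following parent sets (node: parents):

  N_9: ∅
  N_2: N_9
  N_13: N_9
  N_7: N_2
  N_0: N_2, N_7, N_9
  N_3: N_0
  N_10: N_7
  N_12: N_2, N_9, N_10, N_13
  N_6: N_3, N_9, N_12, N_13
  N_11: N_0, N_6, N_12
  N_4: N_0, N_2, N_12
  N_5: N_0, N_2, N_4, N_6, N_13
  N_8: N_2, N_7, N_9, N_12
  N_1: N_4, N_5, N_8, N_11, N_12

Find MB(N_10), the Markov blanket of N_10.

N_10 has parent N_7.
N_10's children: N_12.
Parents of each child, excluding N_10:
  N_12 also has parents N_2, N_9, N_13.
Taking the union gives {N_2, N_7, N_9, N_12, N_13}.

{N_2, N_7, N_9, N_12, N_13}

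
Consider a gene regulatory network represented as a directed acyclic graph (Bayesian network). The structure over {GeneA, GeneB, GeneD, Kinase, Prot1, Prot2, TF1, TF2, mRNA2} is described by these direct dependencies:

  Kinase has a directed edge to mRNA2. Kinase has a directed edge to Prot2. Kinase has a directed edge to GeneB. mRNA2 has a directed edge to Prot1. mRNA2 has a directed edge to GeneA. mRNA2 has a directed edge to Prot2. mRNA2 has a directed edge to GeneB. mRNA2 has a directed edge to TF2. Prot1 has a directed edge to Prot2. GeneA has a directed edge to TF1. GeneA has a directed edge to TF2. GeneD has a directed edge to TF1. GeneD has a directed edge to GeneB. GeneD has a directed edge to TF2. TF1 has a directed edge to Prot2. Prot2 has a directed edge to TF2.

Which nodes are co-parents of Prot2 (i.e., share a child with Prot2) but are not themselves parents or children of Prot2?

{GeneA, GeneD}

Children of Prot2: TF2.
  TF2: GeneA, GeneD, mRNA2
Excluding nodes already adjacent to Prot2 (Kinase, Prot1, TF1, TF2, mRNA2), the co-parent-only contribution is {GeneA, GeneD}.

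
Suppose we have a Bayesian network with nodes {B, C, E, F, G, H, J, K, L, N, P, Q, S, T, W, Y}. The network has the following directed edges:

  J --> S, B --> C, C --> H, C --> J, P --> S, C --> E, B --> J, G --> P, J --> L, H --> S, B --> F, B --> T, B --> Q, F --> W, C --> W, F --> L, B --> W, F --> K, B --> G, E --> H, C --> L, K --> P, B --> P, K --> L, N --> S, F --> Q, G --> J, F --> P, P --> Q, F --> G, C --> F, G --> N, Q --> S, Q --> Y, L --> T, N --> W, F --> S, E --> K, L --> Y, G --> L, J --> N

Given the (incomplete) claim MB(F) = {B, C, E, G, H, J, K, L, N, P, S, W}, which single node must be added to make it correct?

Q

The Markov blanket of a node is its parents, its children, and the other parents of its children.
F's parents: B, C.
F has children G, K, L, P, Q, S, W.
Other parents of F's children:
  parents(G) \ {F} = {B}.
  K also has parent E.
  L also has parents C, G, J, K.
  P also has parents B, G, K.
  parents(Q) \ {F} = {B, P}.
  parents(S) \ {F} = {H, J, N, P, Q}.
  W also has parents B, C, N.
MB(F) = {B, C, E, G, H, J, K, L, N, P, Q, S, W}.
Comparing with the claimed set, Q is missing.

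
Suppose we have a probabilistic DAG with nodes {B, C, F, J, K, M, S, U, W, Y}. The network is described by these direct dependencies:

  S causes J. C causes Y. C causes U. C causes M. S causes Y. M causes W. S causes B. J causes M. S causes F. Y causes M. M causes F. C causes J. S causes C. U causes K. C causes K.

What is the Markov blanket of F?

F has parents M, S.
Children of F: none.
With no children, F has no spouses; the co-parent set is empty.
MB(F) = {M, S}.

{M, S}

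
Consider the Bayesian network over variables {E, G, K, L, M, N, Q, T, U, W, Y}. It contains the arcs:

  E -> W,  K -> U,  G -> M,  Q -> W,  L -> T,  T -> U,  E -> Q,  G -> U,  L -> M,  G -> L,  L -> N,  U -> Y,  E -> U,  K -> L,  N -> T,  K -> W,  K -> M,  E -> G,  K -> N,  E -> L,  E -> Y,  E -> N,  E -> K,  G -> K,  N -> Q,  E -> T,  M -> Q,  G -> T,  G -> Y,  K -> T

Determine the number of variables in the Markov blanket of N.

N has parents E, K, L.
Ch(N) = {Q, T}.
For each child, the remaining parents (spouses of N):
  Q also has parents E, M.
  T's other parents are E, G, K, L.
MB(N) = {E, G, K, L, M, Q, T}, which has 7 nodes.

7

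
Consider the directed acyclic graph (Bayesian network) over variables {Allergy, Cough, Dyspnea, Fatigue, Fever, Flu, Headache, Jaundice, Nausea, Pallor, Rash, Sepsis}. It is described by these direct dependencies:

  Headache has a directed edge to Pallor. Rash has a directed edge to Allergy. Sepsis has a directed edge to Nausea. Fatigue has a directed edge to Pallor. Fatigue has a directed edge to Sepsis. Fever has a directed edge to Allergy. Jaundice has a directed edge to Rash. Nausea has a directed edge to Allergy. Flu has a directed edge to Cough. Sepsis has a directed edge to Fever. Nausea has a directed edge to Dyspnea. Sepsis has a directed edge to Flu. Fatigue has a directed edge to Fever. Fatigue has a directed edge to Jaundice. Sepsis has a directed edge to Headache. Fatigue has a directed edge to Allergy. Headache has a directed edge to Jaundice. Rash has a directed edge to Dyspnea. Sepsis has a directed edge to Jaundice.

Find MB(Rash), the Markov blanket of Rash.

Parents of Rash: Jaundice.
Rash has children Allergy, Dyspnea.
Other parents of Rash's children:
  Allergy: Fatigue, Fever, Nausea
  Dyspnea: Nausea
So the Markov blanket of Rash is {Allergy, Dyspnea, Fatigue, Fever, Jaundice, Nausea}.

{Allergy, Dyspnea, Fatigue, Fever, Jaundice, Nausea}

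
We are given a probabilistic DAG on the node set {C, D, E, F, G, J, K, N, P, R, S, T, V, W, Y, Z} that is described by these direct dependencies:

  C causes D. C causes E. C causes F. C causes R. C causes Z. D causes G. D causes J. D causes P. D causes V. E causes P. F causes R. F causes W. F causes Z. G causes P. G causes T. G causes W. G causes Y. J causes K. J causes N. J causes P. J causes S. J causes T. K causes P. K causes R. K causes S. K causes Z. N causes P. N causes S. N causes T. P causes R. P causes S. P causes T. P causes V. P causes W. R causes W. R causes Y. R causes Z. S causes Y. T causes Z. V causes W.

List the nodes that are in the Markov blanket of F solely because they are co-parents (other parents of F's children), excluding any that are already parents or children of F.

Children of F: R, W, Z.
  R: C, K, P
  W: G, P, R, V
  Z: C, K, R, T
Excluding nodes already adjacent to F (C, R, W, Z), the co-parent-only contribution is {G, K, P, T, V}.

{G, K, P, T, V}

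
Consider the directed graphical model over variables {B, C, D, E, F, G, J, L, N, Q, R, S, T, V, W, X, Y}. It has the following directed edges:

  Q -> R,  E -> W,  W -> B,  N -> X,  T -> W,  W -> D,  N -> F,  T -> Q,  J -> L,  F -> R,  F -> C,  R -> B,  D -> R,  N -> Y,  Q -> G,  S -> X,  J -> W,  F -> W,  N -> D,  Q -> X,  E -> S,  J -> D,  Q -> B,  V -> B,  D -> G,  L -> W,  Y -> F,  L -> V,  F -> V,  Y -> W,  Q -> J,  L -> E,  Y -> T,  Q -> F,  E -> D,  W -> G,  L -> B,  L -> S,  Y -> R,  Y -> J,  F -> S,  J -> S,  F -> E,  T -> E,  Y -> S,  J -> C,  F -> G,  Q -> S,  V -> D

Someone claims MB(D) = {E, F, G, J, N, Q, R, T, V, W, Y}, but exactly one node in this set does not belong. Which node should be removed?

T

Pa(D) = {E, J, N, V, W}.
Ch(D) = {G, R}.
Other parents of D's children:
  G: F, Q, W
  R: F, Q, Y
MB(D) = {E, F, G, J, N, Q, R, V, W, Y}.
T is neither a parent, child, nor co-parent of D, so it does not belong.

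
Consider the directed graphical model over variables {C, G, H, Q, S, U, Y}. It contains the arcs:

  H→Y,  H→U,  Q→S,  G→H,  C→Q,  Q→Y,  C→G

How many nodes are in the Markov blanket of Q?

4

Q's parents: C.
Q's children: S, Y.
For each child, the remaining parents (spouses of Q):
  S: —
  Y: H
MB(Q) = {C, H, S, Y}, which has 4 nodes.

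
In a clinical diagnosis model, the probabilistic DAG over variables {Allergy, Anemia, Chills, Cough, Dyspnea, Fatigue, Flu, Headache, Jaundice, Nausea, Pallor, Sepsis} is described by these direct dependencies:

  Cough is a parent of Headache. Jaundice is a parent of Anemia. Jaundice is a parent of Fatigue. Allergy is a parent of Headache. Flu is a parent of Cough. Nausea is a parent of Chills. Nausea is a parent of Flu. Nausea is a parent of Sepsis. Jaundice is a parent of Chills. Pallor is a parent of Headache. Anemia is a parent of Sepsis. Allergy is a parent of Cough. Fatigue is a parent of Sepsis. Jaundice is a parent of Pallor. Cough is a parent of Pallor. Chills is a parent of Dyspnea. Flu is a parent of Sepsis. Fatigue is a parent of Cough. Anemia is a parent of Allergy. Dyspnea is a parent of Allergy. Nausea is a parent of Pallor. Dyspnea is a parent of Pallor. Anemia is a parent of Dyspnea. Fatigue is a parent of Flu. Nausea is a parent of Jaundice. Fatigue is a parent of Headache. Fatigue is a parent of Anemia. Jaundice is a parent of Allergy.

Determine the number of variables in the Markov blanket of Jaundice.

8

The Markov blanket of a node is its parents, its children, and the other parents of its children.
Jaundice's children: Allergy, Anemia, Chills, Fatigue, Pallor.
Jaundice's parents: Nausea.
Other parents of Jaundice's children:
  Fatigue: no additional parents.
  Anemia's other parent is Fatigue.
  Chills's other parent is Nausea.
  parents(Allergy) \ {Jaundice} = {Anemia, Dyspnea}.
  Pallor also has parents Cough, Dyspnea, Nausea.
MB(Jaundice) = {Allergy, Anemia, Chills, Cough, Dyspnea, Fatigue, Nausea, Pallor}, which has 8 nodes.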